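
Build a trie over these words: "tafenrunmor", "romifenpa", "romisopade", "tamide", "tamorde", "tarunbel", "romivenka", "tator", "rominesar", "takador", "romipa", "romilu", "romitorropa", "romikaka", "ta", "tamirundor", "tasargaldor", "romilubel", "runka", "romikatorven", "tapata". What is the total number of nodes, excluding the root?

Count nodes per top-level branch (shared prefixes stored once):
  'r'-branch (romifenpa, romikaka, romikatorven, romilu, romilubel, rominesar, romipa, romisopade, romitorropa, romivenka, runka): 53 nodes
  't'-branch (ta, tafenrunmor, takador, tamide, tamirundor, tamorde, tapata, tarunbel, tasargaldor, tator): 52 nodes
Sum: 105

105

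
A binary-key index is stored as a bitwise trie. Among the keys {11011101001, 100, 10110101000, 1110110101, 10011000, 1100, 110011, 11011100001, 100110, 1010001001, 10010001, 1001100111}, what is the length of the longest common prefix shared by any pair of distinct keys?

7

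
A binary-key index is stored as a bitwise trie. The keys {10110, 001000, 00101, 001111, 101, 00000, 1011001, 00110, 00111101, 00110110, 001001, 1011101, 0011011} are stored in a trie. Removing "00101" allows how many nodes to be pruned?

After clearing the end-marker at "00101", prune upward until reaching a node still needed by another word.
The suffix "1" (1 node) is used only by "00101"; the node for "0010" still has the child "0", so pruning stops there.
Nodes removed: 1

1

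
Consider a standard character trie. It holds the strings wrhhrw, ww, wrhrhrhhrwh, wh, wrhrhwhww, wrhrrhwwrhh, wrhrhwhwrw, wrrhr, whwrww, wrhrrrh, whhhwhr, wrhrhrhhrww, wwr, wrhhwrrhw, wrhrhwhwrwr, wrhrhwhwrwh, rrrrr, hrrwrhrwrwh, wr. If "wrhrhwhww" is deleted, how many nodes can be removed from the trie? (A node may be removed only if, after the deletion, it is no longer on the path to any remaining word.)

After clearing the end-marker at "wrhrhwhww", prune upward until reaching a node still needed by another word.
The suffix "w" (1 node) is used only by "wrhrhwhww"; the node for "wrhrhwhw" still has the child "r", so pruning stops there.
Nodes removed: 1

1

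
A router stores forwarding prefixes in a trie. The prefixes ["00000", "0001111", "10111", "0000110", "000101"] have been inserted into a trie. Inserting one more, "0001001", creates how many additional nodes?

2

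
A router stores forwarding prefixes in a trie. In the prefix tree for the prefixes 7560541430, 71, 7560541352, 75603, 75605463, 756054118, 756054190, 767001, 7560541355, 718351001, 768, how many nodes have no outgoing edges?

Leaves are exactly the stored words that no other stored word extends.
Those words: "718351001", "75603", "756054118", "7560541352", "7560541355", "7560541430", "756054190", "75605463", "767001", "768"
Leaf count: 10

10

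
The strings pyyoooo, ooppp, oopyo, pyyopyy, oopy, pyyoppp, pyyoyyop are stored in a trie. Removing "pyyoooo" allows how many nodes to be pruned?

3

A node on "pyyoooo"'s path can go only if nothing else ends at it or branches off below it.
The suffix "ooo" (3 nodes) is used only by "pyyoooo"; the node for "pyyo" still has the child "p", so pruning stops there.
Nodes removed: 3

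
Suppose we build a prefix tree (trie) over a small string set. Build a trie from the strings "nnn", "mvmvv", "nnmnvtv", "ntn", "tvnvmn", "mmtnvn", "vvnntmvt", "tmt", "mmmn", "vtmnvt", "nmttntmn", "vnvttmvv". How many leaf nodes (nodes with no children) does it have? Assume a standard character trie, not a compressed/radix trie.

12

A leaf is a node with no children — equivalently, the end of a word that is not a proper prefix of any other stored word.
Those words: "mmmn", "mmtnvn", "mvmvv", "nmttntmn", "nnmnvtv", "nnn", "ntn", "tmt", "tvnvmn", "vnvttmvv", "vtmnvt", "vvnntmvt"
Leaf count: 12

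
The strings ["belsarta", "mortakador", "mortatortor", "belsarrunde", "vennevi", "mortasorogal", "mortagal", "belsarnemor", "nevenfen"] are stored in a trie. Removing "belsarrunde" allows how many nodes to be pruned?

5

A node on "belsarrunde"'s path can go only if nothing else ends at it or branches off below it.
The suffix "runde" (5 nodes) is used only by "belsarrunde"; the node for "belsar" still has the child "t", so pruning stops there.
Nodes removed: 5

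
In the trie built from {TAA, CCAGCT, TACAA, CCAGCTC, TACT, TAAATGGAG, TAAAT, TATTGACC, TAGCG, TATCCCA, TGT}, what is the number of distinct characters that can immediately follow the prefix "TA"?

Walk "TA" from the root, arriving at one node.
Distinct next characters after "TA": A, C, G, T.
That node has 4 child edges.

4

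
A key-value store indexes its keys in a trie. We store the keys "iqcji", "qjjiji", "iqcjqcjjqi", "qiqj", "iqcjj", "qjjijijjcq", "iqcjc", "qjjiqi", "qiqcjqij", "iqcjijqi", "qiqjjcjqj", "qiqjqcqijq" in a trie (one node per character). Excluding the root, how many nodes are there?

47

Trace insertions, counting only characters that open a new branch:
  "iqcji" → 5 new (i, q, c, j, i)
  "qjjiji" → 6 new (q, j, j, i, j, i)
  "iqcjqcjjqi" → prefix "iqcj" already present; 6 new (q, c, j, j, q, i)
  "qiqj" → prefix "q" already present; 3 new (i, q, j)
  "iqcjj" → prefix "iqcj" already present; 1 new (j)
  "qjjijijjcq" → prefix "qjjiji" already present; 4 new (j, j, c, q)
  "iqcjc" → prefix "iqcj" already present; 1 new (c)
  "qjjiqi" → prefix "qjji" already present; 2 new (q, i)
  "qiqcjqij" → prefix "qiq" already present; 5 new (c, j, q, i, j)
  "iqcjijqi" → prefix "iqcji" already present; 3 new (j, q, i)
  "qiqjjcjqj" → prefix "qiqj" already present; 5 new (j, c, j, q, j)
  "qiqjqcqijq" → prefix "qiqj" already present; 6 new (q, c, q, i, j, q)
Total nodes = 5 + 6 + 6 + 3 + 1 + 4 + 1 + 2 + 5 + 3 + 5 + 6 = 47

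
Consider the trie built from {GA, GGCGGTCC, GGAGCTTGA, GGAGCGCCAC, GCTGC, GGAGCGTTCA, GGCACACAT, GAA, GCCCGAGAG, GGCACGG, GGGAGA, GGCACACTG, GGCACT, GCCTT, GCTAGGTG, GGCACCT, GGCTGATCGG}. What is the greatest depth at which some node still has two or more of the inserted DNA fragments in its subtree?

Equivalently: take the maximum, over all pairs, of their longest common prefix length.
"GGCACACAT" and "GGCACACTG" agree on "GGCACAC" (7 characters) before diverging; nothing deeper is shared.
Longest shared-prefix length: 7

7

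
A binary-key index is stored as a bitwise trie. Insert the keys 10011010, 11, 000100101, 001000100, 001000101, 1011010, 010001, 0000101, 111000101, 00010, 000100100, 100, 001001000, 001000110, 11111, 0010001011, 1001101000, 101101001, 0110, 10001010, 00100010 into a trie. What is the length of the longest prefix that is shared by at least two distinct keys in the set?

9

Equivalently: take the maximum, over all pairs, of their longest common prefix length.
"001000101" and "0010001011" agree on "001000101" (9 characters) before diverging; nothing deeper is shared.
Longest shared-prefix length: 9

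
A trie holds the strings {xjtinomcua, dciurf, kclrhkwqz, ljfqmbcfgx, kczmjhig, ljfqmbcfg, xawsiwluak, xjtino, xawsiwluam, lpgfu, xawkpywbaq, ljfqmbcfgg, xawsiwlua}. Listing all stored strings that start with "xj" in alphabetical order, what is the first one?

xjtino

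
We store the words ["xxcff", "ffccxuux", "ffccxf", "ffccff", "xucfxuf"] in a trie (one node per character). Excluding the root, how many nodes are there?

22

Count nodes per top-level branch (shared prefixes stored once):
  'f'-branch (ffccff, ffccxf, ffccxuux): 11 nodes
  'x'-branch (xucfxuf, xxcff): 11 nodes
Sum: 22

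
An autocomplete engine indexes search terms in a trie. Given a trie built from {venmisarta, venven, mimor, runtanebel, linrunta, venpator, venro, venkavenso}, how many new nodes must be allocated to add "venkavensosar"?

"venkavenso" is already a path in the trie; the remaining "sar" must be added.
New nodes needed: |"venkavensosar"| − 10 = 13 − 10 = 3.

3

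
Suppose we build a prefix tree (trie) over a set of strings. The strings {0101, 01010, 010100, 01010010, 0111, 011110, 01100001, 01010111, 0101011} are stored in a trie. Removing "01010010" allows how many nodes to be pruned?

2

After clearing the end-marker at "01010010", prune upward until reaching a node still needed by another word.
The suffix "10" (2 nodes) is used only by "01010010"; "010100" is itself a stored word, so pruning stops there.
Nodes removed: 2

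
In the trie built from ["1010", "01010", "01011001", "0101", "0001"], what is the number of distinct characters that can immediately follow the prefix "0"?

Walk "0" from the root, arriving at one node.
Distinct next characters after "0": 0, 1.
That node has 2 child edges.

2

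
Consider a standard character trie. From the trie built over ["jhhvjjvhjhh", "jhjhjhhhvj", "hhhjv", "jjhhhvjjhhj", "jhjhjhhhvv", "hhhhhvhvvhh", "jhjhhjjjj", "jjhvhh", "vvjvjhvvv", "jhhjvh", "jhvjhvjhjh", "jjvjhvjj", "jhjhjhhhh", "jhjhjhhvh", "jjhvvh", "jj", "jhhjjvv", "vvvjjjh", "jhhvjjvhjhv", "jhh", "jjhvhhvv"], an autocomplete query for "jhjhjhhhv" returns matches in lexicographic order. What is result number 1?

DFS of the "jhjhjhhhv" subtree visits, in order: "jhjhjhhhvj", "jhjhjhhhvv"
The 1st is jhjhjhhhvj.

jhjhjhhhvj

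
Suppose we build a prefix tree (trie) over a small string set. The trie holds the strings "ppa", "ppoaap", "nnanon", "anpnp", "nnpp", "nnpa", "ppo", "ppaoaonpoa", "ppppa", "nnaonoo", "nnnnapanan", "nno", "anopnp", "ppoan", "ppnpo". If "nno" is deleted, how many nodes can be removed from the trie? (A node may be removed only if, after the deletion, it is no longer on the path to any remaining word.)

A node on "nno"'s path can go only if nothing else ends at it or branches off below it.
The suffix "o" (1 node) is used only by "nno"; the node for "nn" still has the child "a", so pruning stops there.
Nodes removed: 1

1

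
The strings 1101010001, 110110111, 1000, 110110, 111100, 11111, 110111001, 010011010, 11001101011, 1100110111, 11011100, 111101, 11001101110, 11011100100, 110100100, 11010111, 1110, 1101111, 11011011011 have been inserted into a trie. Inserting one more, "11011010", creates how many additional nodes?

1

The longest prefix of "11011010" already in the trie is "1101101" (length 7).
Each of the 1 remaining characters creates one node.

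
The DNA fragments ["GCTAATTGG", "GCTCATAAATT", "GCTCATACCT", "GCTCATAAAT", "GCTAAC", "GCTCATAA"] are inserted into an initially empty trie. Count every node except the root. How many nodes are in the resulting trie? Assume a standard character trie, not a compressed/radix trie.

21

Trace insertions, counting only characters that open a new branch:
  "GCTAATTGG" → 9 new (G, C, T, A, A, T, T, G, G)
  "GCTCATAAATT" → prefix "GCT" already present; 8 new (C, A, T, A, A, A, T, T)
  "GCTCATACCT" → prefix "GCTCATA" already present; 3 new (C, C, T)
  "GCTCATAAAT" → prefix "GCTCATAAAT" already present; 0 new (none)
  "GCTAAC" → prefix "GCTAA" already present; 1 new (C)
  "GCTCATAA" → prefix "GCTCATAA" already present; 0 new (none)
Total nodes = 9 + 8 + 3 + 0 + 1 + 0 = 21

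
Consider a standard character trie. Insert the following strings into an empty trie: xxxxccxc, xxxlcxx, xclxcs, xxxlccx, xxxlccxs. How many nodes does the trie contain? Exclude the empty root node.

20

For each word, the new-node count is its length minus the longest prefix already in the trie:
  "xxxxccxc" → 8 new (x, x, x, x, c, c, x, c)
  "xxxlcxx" → prefix "xxx" already present; 4 new (l, c, x, x)
  "xclxcs" → prefix "x" already present; 5 new (c, l, x, c, s)
  "xxxlccx" → prefix "xxxlc" already present; 2 new (c, x)
  "xxxlccxs" → prefix "xxxlccx" already present; 1 new (s)
Total nodes = 8 + 4 + 5 + 2 + 1 = 20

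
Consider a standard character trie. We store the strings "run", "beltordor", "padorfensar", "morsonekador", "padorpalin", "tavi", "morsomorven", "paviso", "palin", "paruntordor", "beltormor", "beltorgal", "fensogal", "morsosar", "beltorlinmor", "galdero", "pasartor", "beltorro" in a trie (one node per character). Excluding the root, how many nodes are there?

104

Count nodes per top-level branch (shared prefixes stored once):
  'b'-branch (beltordor, beltorgal, beltorlinmor, beltormor, beltorro): 23 nodes
  'f'-branch (fensogal): 8 nodes
  'g'-branch (galdero): 7 nodes
  'm'-branch (morsomorven, morsonekador, morsosar): 21 nodes
  'p'-branch (padorfensar, padorpalin, palin, paruntordor, pasartor, paviso): 38 nodes
  'r'-branch (run): 3 nodes
  't'-branch (tavi): 4 nodes
Sum: 104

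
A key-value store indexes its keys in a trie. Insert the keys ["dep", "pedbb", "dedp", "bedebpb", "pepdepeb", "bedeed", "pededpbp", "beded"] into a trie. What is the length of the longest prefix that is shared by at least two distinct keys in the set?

4

Look for the deepest trie node that still has at least two words in its subtree.
"bedebpb" and "beded" agree on "bede" (4 characters) before diverging; nothing deeper is shared.
Longest shared-prefix length: 4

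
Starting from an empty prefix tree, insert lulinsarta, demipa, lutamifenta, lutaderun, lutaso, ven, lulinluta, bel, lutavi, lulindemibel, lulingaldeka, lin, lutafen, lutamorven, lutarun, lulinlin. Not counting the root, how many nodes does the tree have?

73

Trace insertions, counting only characters that open a new branch:
  "lulinsarta" → 10 new (l, u, l, i, n, s, a, r, t, a)
  "demipa" → 6 new (d, e, m, i, p, a)
  "lutamifenta" → prefix "lu" already present; 9 new (t, a, m, i, f, e, n, t, a)
  "lutaderun" → prefix "luta" already present; 5 new (d, e, r, u, n)
  "lutaso" → prefix "luta" already present; 2 new (s, o)
  "ven" → 3 new (v, e, n)
  "lulinluta" → prefix "lulin" already present; 4 new (l, u, t, a)
  "bel" → 3 new (b, e, l)
  "lutavi" → prefix "luta" already present; 2 new (v, i)
  "lulindemibel" → prefix "lulin" already present; 7 new (d, e, m, i, b, e, l)
  "lulingaldeka" → prefix "lulin" already present; 7 new (g, a, l, d, e, k, a)
  "lin" → prefix "l" already present; 2 new (i, n)
  "lutafen" → prefix "luta" already present; 3 new (f, e, n)
  "lutamorven" → prefix "lutam" already present; 5 new (o, r, v, e, n)
  "lutarun" → prefix "luta" already present; 3 new (r, u, n)
  "lulinlin" → prefix "lulinl" already present; 2 new (i, n)
Total nodes = 10 + 6 + 9 + 5 + 2 + 3 + 4 + 3 + 2 + 7 + 7 + 2 + 3 + 5 + 3 + 2 = 73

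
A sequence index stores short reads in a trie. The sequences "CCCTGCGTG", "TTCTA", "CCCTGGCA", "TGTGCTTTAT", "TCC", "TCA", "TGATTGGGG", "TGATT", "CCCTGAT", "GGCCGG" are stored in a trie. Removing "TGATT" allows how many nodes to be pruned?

0

A node on "TGATT"'s path can go only if nothing else ends at it or branches off below it.
Every node on "TGATT" is still needed (e.g. by "TGATTGGGG"), so nothing is freed.
Nodes removed: 0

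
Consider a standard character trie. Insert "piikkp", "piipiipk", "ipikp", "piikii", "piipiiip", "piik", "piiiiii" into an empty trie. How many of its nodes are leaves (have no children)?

6

Leaves are exactly the stored words that no other stored word extends.
Those words: "ipikp", "piiiiii", "piikii", "piikkp", "piipiiip", "piipiipk"
Leaf count: 6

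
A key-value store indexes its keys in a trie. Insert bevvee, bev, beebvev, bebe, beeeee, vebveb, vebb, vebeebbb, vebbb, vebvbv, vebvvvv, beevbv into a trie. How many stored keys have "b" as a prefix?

Walk to "b"; the words in its subtree are exactly those with that prefix.
Words under "b": bebe, beebvev, beeeee, beevbv, bev, bevvee
Count: 6

6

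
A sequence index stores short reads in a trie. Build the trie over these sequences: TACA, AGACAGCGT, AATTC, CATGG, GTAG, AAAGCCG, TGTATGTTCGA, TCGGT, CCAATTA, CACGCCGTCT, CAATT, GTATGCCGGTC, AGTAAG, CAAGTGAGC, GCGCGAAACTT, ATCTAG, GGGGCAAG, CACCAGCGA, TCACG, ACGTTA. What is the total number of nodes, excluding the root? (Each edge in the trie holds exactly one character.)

116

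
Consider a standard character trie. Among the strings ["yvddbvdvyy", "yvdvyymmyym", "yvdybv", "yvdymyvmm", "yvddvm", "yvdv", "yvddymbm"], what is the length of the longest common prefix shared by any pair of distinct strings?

Equivalently: take the maximum, over all pairs, of their longest common prefix length.
"yvddbvdvyy" and "yvddvm" agree on "yvdd" (4 characters) before diverging; nothing deeper is shared.
Longest shared-prefix length: 4

4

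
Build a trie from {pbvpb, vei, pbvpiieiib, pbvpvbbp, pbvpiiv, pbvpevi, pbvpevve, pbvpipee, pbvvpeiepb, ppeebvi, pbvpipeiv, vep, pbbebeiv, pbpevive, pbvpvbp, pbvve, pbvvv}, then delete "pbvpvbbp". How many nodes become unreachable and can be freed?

2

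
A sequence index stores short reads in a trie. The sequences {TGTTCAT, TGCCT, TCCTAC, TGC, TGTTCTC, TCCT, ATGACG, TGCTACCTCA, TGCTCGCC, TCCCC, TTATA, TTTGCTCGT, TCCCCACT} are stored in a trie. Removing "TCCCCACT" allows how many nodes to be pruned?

Walk "TCCCCACT" from the leaf back toward the root, removing each node that no remaining word uses.
The suffix "ACT" (3 nodes) is used only by "TCCCCACT"; "TCCCC" is itself a stored word, so pruning stops there.
Nodes removed: 3

3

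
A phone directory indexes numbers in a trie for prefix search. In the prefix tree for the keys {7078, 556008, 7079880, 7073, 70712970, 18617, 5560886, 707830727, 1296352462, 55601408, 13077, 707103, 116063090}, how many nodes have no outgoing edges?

A leaf is a node with no children — equivalently, the end of a word that is not a proper prefix of any other stored word.
Those words: "116063090", "1296352462", "13077", "18617", "556008", "55601408", "5560886", "707103", "70712970", "7073", "707830727", "7079880"
Leaf count: 12

12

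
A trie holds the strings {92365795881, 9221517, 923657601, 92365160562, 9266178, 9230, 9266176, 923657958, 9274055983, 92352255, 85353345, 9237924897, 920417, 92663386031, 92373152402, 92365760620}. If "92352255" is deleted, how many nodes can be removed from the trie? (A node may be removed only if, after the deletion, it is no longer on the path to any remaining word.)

5

A node on "92352255"'s path can go only if nothing else ends at it or branches off below it.
The suffix "52255" (5 nodes) is used only by "92352255"; the node for "923" still has the child "6", so pruning stops there.
Nodes removed: 5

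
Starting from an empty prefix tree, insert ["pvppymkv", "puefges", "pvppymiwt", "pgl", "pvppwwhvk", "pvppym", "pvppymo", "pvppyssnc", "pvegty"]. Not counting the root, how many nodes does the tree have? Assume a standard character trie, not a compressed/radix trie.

33

Trie structure (* marks end of a word):
(root)
└─ p
   ├─ g
   │  └─ l *
   ├─ u
   │  └─ e
   │     └─ f
   │        └─ g
   │           └─ e
   │              └─ s *
   └─ v
      ├─ e
      │  └─ g
      │     └─ t
      │        └─ y *
      └─ p
         └─ p
            ├─ w
            │  └─ w
            │     └─ h
            │        └─ v
            │           └─ k *
            └─ y
               ├─ m *
               │  ├─ i
               │  │  └─ w
               │  │     └─ t *
               │  ├─ k
               │  │  └─ v *
               │  └─ o *
               └─ s
                  └─ s
                     └─ n
                        └─ c *
Counting every labelled node above: 33.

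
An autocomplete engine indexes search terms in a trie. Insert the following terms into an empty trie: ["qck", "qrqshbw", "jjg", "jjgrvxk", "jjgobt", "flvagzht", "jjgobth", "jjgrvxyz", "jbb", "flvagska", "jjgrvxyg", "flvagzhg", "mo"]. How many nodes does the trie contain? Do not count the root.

39

Trace insertions, counting only characters that open a new branch:
  "qck" → 3 new (q, c, k)
  "qrqshbw" → prefix "q" already present; 6 new (r, q, s, h, b, w)
  "jjg" → 3 new (j, j, g)
  "jjgrvxk" → prefix "jjg" already present; 4 new (r, v, x, k)
  "jjgobt" → prefix "jjg" already present; 3 new (o, b, t)
  "flvagzht" → 8 new (f, l, v, a, g, z, h, t)
  "jjgobth" → prefix "jjgobt" already present; 1 new (h)
  "jjgrvxyz" → prefix "jjgrvx" already present; 2 new (y, z)
  "jbb" → prefix "j" already present; 2 new (b, b)
  "flvagska" → prefix "flvag" already present; 3 new (s, k, a)
  "jjgrvxyg" → prefix "jjgrvxy" already present; 1 new (g)
  "flvagzhg" → prefix "flvagzh" already present; 1 new (g)
  "mo" → 2 new (m, o)
Total nodes = 3 + 6 + 3 + 4 + 3 + 8 + 1 + 2 + 2 + 3 + 1 + 1 + 2 = 39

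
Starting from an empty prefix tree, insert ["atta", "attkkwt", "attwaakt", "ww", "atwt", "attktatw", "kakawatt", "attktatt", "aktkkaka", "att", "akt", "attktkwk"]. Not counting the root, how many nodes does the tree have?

40

Trie structure (* marks end of a word):
(root)
├─ a
│  ├─ k
│  │  └─ t *
│  │     └─ k
│  │        └─ k
│  │           └─ a
│  │              └─ k
│  │                 └─ a *
│  └─ t
│     ├─ t *
│     │  ├─ a *
│     │  ├─ k
│     │  │  ├─ k
│     │  │  │  └─ w
│     │  │  │     └─ t *
│     │  │  └─ t
│     │  │     ├─ a
│     │  │     │  └─ t
│     │  │     │     ├─ t *
│     │  │     │     └─ w *
│     │  │     └─ k
│     │  │        └─ w
│     │  │           └─ k *
│     │  └─ w
│     │     └─ a
│     │        └─ a
│     │           └─ k
│     │              └─ t *
│     └─ w
│        └─ t *
├─ k
│  └─ a
│     └─ k
│        └─ a
│           └─ w
│              └─ a
│                 └─ t
│                    └─ t *
└─ w
   └─ w *
Counting every labelled node above: 40.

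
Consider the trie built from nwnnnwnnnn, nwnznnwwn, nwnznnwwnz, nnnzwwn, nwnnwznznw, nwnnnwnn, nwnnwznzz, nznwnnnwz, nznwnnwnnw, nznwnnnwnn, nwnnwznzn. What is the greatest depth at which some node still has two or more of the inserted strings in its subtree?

9

The deepest shared node is where two words last agree before diverging.
e.g. "nwnnwznzn" and "nwnnwznznw" share the prefix "nwnnwznzn" of length 9; no pair shares a longer one.
Longest shared-prefix length: 9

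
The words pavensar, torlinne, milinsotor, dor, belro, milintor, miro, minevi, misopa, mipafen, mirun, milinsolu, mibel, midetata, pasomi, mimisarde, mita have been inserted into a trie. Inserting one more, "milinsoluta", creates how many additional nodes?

2

"milinsolu" is already a path in the trie; the remaining "ta" must be added.
New nodes needed: |"milinsoluta"| − 9 = 11 − 9 = 2.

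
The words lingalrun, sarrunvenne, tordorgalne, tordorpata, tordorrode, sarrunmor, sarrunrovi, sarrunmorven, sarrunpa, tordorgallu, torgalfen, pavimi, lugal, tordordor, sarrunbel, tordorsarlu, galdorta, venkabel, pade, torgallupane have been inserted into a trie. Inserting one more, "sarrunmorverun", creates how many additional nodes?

3

Walking "sarrunmorverun" from the root, the first 11 characters ("sarrunmorve") follow existing edges; "r" is the first miss.
New nodes needed: |"sarrunmorverun"| − 11 = 14 − 11 = 3.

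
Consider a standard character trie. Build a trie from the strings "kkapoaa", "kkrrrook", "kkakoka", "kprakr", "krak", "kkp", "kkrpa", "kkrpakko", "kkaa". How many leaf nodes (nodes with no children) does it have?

Leaves are exactly the stored words that no other stored word extends.
Those words: "kkaa", "kkakoka", "kkapoaa", "kkp", "kkrpakko", "kkrrrook", "kprakr", "krak"
Leaf count: 8

8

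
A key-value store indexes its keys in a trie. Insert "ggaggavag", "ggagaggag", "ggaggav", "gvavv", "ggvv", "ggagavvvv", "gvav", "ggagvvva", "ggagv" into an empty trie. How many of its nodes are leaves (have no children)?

A leaf is a node with no children — equivalently, the end of a word that is not a proper prefix of any other stored word.
Those words: "ggagaggag", "ggagavvvv", "ggaggavag", "ggagvvva", "ggvv", "gvavv"
Leaf count: 6

6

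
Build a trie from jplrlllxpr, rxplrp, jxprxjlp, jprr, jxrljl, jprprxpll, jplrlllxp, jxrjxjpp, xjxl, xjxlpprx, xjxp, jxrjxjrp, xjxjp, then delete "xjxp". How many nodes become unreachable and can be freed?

1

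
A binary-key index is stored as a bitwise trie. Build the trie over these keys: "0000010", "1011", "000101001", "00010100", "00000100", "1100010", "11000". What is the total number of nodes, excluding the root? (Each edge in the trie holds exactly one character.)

Trace insertions, counting only characters that open a new branch:
  "0000010" → 7 new (0, 0, 0, 0, 0, 1, 0)
  "1011" → 4 new (1, 0, 1, 1)
  "000101001" → prefix "000" already present; 6 new (1, 0, 1, 0, 0, 1)
  "00010100" → prefix "00010100" already present; 0 new (none)
  "00000100" → prefix "0000010" already present; 1 new (0)
  "1100010" → prefix "1" already present; 6 new (1, 0, 0, 0, 1, 0)
  "11000" → prefix "11000" already present; 0 new (none)
Total nodes = 7 + 4 + 6 + 0 + 1 + 6 + 0 = 24

24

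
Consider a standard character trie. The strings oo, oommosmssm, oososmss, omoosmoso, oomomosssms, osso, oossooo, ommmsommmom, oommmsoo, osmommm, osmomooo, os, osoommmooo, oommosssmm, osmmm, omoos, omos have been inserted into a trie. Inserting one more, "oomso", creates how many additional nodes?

The longest prefix of "oomso" already in the trie is "oom" (length 3).
New nodes needed: |"oomso"| − 3 = 5 − 3 = 2.

2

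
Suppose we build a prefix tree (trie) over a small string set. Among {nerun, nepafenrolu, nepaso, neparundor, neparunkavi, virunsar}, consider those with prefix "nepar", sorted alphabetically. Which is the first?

DFS of the "nepar" subtree visits, in order: "neparundor", "neparunkavi"
The 1st is neparundor.

neparundor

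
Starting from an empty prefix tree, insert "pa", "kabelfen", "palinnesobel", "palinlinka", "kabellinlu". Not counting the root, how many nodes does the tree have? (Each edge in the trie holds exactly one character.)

Insert word by word; a character creates a node only if that edge doesn't already exist:
  "pa" → 2 new (p, a)
  "kabelfen" → 8 new (k, a, b, e, l, f, e, n)
  "palinnesobel" → prefix "pa" already present; 10 new (l, i, n, n, e, s, o, b, e, l)
  "palinlinka" → prefix "palin" already present; 5 new (l, i, n, k, a)
  "kabellinlu" → prefix "kabel" already present; 5 new (l, i, n, l, u)
Total nodes = 2 + 8 + 10 + 5 + 5 = 30

30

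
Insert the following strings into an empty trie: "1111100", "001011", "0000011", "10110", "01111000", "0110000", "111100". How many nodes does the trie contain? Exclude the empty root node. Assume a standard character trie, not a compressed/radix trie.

35

Count nodes per top-level branch (shared prefixes stored once):
  '0'-branch (0000011, 001011, 0110000, 01111000): 22 nodes
  '1'-branch (10110, 111100, 1111100): 13 nodes
Sum: 35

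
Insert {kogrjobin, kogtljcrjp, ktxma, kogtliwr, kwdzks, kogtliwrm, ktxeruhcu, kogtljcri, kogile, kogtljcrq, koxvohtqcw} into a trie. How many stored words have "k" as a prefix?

11

Filter for entries beginning with "k":
Matches: "kogile", "kogrjobin", "kogtliwr", "kogtliwrm", "kogtljcri", "kogtljcrjp", "kogtljcrq", "koxvohtqcw", "ktxeruhcu", "ktxma", "kwdzks"
Count: 11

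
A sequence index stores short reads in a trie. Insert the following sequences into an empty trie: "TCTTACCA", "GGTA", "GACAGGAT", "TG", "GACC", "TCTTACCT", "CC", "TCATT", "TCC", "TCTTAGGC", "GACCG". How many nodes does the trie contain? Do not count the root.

Count nodes per top-level branch (shared prefixes stored once):
  'C'-branch (CC): 2 nodes
  'G'-branch (GACAGGAT, GACC, GACCG, GGTA): 13 nodes
  'T'-branch (TCATT, TCC, TCTTACCA, TCTTACCT, TCTTAGGC, TG): 17 nodes
Sum: 32

32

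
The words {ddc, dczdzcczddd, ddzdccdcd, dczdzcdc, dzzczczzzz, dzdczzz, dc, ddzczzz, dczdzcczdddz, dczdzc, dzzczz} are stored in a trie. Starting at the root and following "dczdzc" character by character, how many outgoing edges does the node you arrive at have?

2

Walk "dczdzc" from the root, arriving at one node.
Characters that immediately follow "dczdzc" among the stored strings: {c, d}.
That node has 2 child edges.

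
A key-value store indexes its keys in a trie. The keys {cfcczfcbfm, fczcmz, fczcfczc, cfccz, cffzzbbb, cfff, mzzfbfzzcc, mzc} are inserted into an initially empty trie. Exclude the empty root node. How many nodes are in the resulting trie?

38

Trace insertions, counting only characters that open a new branch:
  "cfcczfcbfm" → 10 new (c, f, c, c, z, f, c, b, f, m)
  "fczcmz" → 6 new (f, c, z, c, m, z)
  "fczcfczc" → prefix "fczc" already present; 4 new (f, c, z, c)
  "cfccz" → prefix "cfccz" already present; 0 new (none)
  "cffzzbbb" → prefix "cf" already present; 6 new (f, z, z, b, b, b)
  "cfff" → prefix "cff" already present; 1 new (f)
  "mzzfbfzzcc" → 10 new (m, z, z, f, b, f, z, z, c, c)
  "mzc" → prefix "mz" already present; 1 new (c)
Total nodes = 10 + 6 + 4 + 0 + 6 + 1 + 10 + 1 = 38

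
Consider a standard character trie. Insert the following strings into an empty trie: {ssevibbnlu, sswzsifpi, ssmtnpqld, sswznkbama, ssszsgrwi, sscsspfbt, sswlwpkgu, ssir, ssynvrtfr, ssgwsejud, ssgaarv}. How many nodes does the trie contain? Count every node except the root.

Count nodes per top-level branch (shared prefixes stored once):
  's'-branch (sscsspfbt, ssevibbnlu, ssgaarv, ssgwsejud, ssir, ssmtnpqld, ssszsgrwi, sswlwpkgu, sswznkbama, sswzsifpi, ssynvrtfr): 70 nodes
Sum: 70

70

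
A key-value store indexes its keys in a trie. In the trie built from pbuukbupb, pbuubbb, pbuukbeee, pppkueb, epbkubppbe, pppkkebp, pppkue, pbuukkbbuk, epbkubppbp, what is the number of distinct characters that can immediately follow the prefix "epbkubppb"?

2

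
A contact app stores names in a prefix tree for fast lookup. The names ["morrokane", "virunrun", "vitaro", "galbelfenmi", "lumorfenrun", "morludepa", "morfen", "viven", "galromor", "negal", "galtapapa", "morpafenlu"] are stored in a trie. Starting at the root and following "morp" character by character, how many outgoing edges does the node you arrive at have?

1

Walk "morp" from the root, arriving at one node.
Characters that immediately follow "morp" among the stored strings: {a}.
That node has 1 child edge.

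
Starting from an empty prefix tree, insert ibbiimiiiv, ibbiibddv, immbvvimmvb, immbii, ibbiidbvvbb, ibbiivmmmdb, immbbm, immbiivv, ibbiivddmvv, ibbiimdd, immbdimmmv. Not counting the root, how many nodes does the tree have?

55

Insert word by word; a character creates a node only if that edge doesn't already exist:
  "ibbiimiiiv" → 10 new (i, b, b, i, i, m, i, i, i, v)
  "ibbiibddv" → prefix "ibbii" already present; 4 new (b, d, d, v)
  "immbvvimmvb" → prefix "i" already present; 10 new (m, m, b, v, v, i, m, m, v, b)
  "immbii" → prefix "immb" already present; 2 new (i, i)
  "ibbiidbvvbb" → prefix "ibbii" already present; 6 new (d, b, v, v, b, b)
  "ibbiivmmmdb" → prefix "ibbii" already present; 6 new (v, m, m, m, d, b)
  "immbbm" → prefix "immb" already present; 2 new (b, m)
  "immbiivv" → prefix "immbii" already present; 2 new (v, v)
  "ibbiivddmvv" → prefix "ibbiiv" already present; 5 new (d, d, m, v, v)
  "ibbiimdd" → prefix "ibbiim" already present; 2 new (d, d)
  "immbdimmmv" → prefix "immb" already present; 6 new (d, i, m, m, m, v)
Total nodes = 10 + 4 + 10 + 2 + 6 + 6 + 2 + 2 + 5 + 2 + 6 = 55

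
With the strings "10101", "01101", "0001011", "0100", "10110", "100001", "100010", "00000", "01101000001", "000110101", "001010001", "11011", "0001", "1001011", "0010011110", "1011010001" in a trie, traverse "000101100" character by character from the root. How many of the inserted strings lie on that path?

Check each prefix of "000101100" against the stored set — each match is an end-marker on the path.
Prefixes of the query that are stored words: "0001", "0001011"
Count: 2

2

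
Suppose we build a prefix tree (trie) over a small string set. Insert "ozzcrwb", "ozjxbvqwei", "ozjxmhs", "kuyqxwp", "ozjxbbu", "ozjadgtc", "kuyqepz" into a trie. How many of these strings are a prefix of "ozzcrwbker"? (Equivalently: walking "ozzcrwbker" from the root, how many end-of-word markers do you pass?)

1

Traverse "ozzcrwbker" character by character; count nodes along the way that are marked as word ends.
Prefixes of the query that are stored words: "ozzcrwb"
Count: 1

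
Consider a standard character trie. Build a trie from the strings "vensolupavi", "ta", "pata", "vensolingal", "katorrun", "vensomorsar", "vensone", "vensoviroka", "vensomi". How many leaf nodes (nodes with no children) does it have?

Leaves are exactly the stored words that no other stored word extends.
Those words: "katorrun", "pata", "ta", "vensolingal", "vensolupavi", "vensomi", "vensomorsar", "vensone", "vensoviroka"
Leaf count: 9

9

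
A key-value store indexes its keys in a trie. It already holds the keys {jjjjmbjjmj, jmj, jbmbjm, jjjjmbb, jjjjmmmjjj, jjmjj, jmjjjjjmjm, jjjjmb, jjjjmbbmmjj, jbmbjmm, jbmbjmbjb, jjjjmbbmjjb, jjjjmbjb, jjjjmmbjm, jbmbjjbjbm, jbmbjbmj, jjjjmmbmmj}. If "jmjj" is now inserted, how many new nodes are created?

0

"jmjj" is already a full path in the trie; only an end-marker is added.
No new nodes are needed: 0.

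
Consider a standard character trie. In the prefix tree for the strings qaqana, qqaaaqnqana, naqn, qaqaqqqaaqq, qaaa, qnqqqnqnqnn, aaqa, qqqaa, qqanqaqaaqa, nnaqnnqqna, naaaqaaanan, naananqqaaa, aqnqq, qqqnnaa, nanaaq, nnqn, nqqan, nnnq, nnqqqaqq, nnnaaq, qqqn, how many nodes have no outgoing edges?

20

A leaf is a node with no children — equivalently, the end of a word that is not a proper prefix of any other stored word.
Those words: "aaqa", "aqnqq", "naaaqaaanan", "naananqqaaa", "nanaaq", "naqn", "nnaqnnqqna", "nnnaaq", "nnnq", "nnqn", "nnqqqaqq", "nqqan", "qaaa", "qaqana", "qaqaqqqaaqq", "qnqqqnqnqnn", "qqaaaqnqana", "qqanqaqaaqa", "qqqaa", "qqqnnaa"
Leaf count: 20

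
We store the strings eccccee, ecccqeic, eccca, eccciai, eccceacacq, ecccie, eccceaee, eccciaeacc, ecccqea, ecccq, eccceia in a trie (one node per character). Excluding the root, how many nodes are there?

31

Trie structure (* marks end of a word):
(root)
└─ e
   └─ c
      └─ c
         └─ c
            ├─ a *
            ├─ c
            │  └─ e
            │     └─ e *
            ├─ e
            │  ├─ a
            │  │  ├─ c
            │  │  │  └─ a
            │  │  │     └─ c
            │  │  │        └─ q *
            │  │  └─ e
            │  │     └─ e *
            │  └─ i
            │     └─ a *
            ├─ i
            │  ├─ a
            │  │  ├─ e
            │  │  │  └─ a
            │  │  │     └─ c
            │  │  │        └─ c *
            │  │  └─ i *
            │  └─ e *
            └─ q *
               └─ e
                  ├─ a *
                  └─ i
                     └─ c *
Counting every labelled node above: 31.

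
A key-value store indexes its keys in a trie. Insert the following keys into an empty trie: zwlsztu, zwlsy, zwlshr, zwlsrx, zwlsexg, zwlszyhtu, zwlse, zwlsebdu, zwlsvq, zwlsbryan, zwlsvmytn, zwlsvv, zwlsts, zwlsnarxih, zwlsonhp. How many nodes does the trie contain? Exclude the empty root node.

Count nodes per top-level branch (shared prefixes stored once):
  'z'-branch (zwlsbryan, zwlse, zwlsebdu, zwlsexg, zwlshr, zwlsnarxih, zwlsonhp, zwlsrx, zwlsts, zwlsvmytn, zwlsvq, zwlsvv, zwlsy, zwlsztu, zwlszyhtu): 46 nodes
Sum: 46

46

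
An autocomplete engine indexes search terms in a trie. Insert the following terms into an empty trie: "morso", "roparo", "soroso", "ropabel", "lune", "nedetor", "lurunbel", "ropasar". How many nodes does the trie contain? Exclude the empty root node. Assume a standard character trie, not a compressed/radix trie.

40

Insert word by word; a character creates a node only if that edge doesn't already exist:
  "morso" → 5 new (m, o, r, s, o)
  "roparo" → 6 new (r, o, p, a, r, o)
  "soroso" → 6 new (s, o, r, o, s, o)
  "ropabel" → prefix "ropa" already present; 3 new (b, e, l)
  "lune" → 4 new (l, u, n, e)
  "nedetor" → 7 new (n, e, d, e, t, o, r)
  "lurunbel" → prefix "lu" already present; 6 new (r, u, n, b, e, l)
  "ropasar" → prefix "ropa" already present; 3 new (s, a, r)
Total nodes = 5 + 6 + 6 + 3 + 4 + 7 + 6 + 3 = 40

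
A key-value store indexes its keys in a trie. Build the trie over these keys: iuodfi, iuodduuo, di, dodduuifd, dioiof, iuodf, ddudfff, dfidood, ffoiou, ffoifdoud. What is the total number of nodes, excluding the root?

Count nodes per top-level branch (shared prefixes stored once):
  'd'-branch (ddudfff, dfidood, di, dioiof, dodduuifd): 26 nodes
  'f'-branch (ffoifdoud, ffoiou): 11 nodes
  'i'-branch (iuodduuo, iuodf, iuodfi): 10 nodes
Sum: 47

47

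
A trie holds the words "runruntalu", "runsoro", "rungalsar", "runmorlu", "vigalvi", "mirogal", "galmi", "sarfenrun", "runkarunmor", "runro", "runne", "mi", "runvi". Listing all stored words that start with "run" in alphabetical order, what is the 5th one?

runro

Filter for "run…" and sort: "rungalsar", "runkarunmor", "runmorlu", "runne", "runro", "runruntalu", "runsoro", "runvi"
The 5th is runro.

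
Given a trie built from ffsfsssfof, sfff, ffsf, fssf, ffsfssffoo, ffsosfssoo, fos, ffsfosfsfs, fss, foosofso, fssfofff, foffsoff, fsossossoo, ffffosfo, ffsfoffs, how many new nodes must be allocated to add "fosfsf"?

The longest prefix of "fosfsf" already in the trie is "fos" (length 3).
So 6 − 3 = 3 new nodes.

3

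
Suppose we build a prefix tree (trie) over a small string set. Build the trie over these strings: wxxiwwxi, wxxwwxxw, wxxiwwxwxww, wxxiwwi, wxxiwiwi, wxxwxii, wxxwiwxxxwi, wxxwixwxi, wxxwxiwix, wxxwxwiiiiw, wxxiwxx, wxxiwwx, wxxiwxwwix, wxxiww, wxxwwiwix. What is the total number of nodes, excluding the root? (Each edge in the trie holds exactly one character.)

Trace insertions, counting only characters that open a new branch:
  "wxxiwwxi" → 8 new (w, x, x, i, w, w, x, i)
  "wxxwwxxw" → prefix "wxx" already present; 5 new (w, w, x, x, w)
  "wxxiwwxwxww" → prefix "wxxiwwx" already present; 4 new (w, x, w, w)
  "wxxiwwi" → prefix "wxxiww" already present; 1 new (i)
  "wxxiwiwi" → prefix "wxxiw" already present; 3 new (i, w, i)
  "wxxwxii" → prefix "wxxw" already present; 3 new (x, i, i)
  "wxxwiwxxxwi" → prefix "wxxw" already present; 7 new (i, w, x, x, x, w, i)
  "wxxwixwxi" → prefix "wxxwi" already present; 4 new (x, w, x, i)
  "wxxwxiwix" → prefix "wxxwxi" already present; 3 new (w, i, x)
  "wxxwxwiiiiw" → prefix "wxxwx" already present; 6 new (w, i, i, i, i, w)
  "wxxiwxx" → prefix "wxxiw" already present; 2 new (x, x)
  "wxxiwwx" → prefix "wxxiwwx" already present; 0 new (none)
  "wxxiwxwwix" → prefix "wxxiwx" already present; 4 new (w, w, i, x)
  "wxxiww" → prefix "wxxiww" already present; 0 new (none)
  "wxxwwiwix" → prefix "wxxww" already present; 4 new (i, w, i, x)
Total nodes = 8 + 5 + 4 + 1 + 3 + 3 + 7 + 4 + 3 + 6 + 2 + 0 + 4 + 0 + 4 = 54

54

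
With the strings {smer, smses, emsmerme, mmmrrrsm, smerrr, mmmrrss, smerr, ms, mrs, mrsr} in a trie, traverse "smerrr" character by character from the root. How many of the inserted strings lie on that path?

3

Walk "smerrr" from the root; an end-of-word marker is hit whenever a stored word is a prefix of "smerrr".
Prefixes of the query that are stored words: "smer", "smerr", "smerrr"
Count: 3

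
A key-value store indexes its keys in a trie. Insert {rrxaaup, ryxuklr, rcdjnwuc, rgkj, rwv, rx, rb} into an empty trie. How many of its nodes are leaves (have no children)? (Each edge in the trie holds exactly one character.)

7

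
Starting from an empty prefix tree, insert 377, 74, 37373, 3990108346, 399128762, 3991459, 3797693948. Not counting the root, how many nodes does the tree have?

Count nodes per top-level branch (shared prefixes stored once):
  '3'-branch (37373, 377, 3797693948, 3990108346, 399128762, 3991459): 32 nodes
  '7'-branch (74): 2 nodes
Sum: 34

34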